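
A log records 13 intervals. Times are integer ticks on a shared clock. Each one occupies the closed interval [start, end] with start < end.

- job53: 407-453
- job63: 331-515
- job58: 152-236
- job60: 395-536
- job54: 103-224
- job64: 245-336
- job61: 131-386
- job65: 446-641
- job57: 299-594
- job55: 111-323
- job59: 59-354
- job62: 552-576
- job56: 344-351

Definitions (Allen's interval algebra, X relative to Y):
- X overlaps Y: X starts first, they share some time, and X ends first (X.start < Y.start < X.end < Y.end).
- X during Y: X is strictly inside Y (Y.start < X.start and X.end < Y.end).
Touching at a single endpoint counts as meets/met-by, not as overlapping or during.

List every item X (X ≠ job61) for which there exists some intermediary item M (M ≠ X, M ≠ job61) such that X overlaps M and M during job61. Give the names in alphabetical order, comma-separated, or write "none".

Target job61 = [131, 386].
Intermediaries M with M during job61: job56, job58, job64.
Via job56 — items with X overlaps job56: none.
Via job58 — items with X overlaps job58: job54.
Via job64 — items with X overlaps job64: job55.
Union: job54, job55.

job54, job55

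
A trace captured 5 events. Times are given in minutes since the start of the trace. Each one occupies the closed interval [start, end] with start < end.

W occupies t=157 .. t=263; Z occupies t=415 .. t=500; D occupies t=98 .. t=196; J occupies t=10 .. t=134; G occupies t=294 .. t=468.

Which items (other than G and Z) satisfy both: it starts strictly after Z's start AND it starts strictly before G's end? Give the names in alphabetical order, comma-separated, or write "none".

Conditions: its start is strictly after Z's start (X.start > t=415) AND its start is strictly before G's end (X.start < t=468).
D: start t=98 > t=415? ✗; start t=98 < t=468? ✓ → no.
J: start t=10 > t=415? ✗; start t=10 < t=468? ✓ → no.
W: start t=157 > t=415? ✗; start t=157 < t=468? ✓ → no.
Result: none.

none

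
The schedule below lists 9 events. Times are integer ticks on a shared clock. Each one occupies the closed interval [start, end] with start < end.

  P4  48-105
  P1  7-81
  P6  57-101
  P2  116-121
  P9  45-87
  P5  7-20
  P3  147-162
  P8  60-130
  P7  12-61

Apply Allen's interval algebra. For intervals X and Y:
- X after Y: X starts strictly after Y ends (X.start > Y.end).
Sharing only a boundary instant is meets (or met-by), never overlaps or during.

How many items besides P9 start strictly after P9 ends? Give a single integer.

Target P9 = [45, 87].
P1 [7, 81] → overlaps → no.
P2 [116, 121] → after → counts.
P3 [147, 162] → after → counts.
P4 [48, 105] → overlapped-by → no.
P5 [7, 20] → before → no.
P6 [57, 101] → overlapped-by → no.
P7 [12, 61] → overlaps → no.
P8 [60, 130] → overlapped-by → no.
Total: 2.

2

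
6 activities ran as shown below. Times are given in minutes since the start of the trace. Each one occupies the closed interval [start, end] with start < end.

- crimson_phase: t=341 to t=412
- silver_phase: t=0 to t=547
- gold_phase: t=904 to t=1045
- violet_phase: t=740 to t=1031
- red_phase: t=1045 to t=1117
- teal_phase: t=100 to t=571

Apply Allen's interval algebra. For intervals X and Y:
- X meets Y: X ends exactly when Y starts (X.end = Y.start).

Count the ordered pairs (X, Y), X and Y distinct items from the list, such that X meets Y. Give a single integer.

1

Checking all 30 ordered pairs for relation 'meets'; matching pairs in alphabetical order:
(gold_phase, red_phase): gold_phase meets red_phase ✓
Count: 1.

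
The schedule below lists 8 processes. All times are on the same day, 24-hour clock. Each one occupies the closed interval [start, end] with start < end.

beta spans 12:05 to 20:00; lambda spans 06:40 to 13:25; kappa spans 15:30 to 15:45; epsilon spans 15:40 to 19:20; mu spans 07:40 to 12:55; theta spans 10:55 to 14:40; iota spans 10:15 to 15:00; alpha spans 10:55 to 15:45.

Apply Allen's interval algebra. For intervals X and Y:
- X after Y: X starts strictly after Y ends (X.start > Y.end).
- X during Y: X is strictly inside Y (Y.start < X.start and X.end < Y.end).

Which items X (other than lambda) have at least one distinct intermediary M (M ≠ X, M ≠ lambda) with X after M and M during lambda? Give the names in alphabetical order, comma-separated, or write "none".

epsilon, kappa

Target lambda = [06:40, 13:25].
Intermediaries M with M during lambda: mu.
Via mu — items with X after mu: epsilon, kappa.
Union: epsilon, kappa.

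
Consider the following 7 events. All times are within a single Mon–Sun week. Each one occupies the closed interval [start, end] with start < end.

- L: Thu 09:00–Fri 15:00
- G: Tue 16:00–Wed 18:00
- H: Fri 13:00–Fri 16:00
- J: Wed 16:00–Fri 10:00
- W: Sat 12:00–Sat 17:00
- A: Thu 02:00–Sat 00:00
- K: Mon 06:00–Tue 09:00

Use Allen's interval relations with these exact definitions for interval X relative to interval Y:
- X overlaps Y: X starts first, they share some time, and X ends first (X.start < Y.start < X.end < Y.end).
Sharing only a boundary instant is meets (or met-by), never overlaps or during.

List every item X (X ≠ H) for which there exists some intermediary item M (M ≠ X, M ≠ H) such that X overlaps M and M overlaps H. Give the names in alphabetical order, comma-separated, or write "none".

J

Target H = [Fri 13:00, Fri 16:00].
Intermediaries M with M overlaps H: L.
Via L — items with X overlaps L: J.
Union: J.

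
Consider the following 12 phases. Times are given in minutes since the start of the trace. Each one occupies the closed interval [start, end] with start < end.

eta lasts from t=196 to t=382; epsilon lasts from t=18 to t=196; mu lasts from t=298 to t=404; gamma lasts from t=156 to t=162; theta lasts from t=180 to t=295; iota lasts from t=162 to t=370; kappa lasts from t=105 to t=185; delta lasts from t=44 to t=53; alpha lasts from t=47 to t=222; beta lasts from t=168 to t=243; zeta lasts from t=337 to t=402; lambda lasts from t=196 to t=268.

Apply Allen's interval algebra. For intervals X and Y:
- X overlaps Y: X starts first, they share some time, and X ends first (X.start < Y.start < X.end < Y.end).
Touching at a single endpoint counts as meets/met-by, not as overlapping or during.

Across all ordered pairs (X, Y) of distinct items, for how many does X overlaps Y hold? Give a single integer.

22

Checking all 132 ordered pairs for relation 'overlaps'; matching pairs in alphabetical order:
(alpha, beta): alpha overlaps beta ✓
(alpha, eta): alpha overlaps eta ✓
(alpha, iota): alpha overlaps iota ✓
(alpha, lambda): alpha overlaps lambda ✓
(alpha, theta): alpha overlaps theta ✓
(beta, eta): beta overlaps eta ✓
(beta, lambda): beta overlaps lambda ✓
(beta, theta): beta overlaps theta ✓
(delta, alpha): delta overlaps alpha ✓
(epsilon, alpha): epsilon overlaps alpha ✓
(epsilon, beta): epsilon overlaps beta ✓
(epsilon, iota): epsilon overlaps iota ✓
(epsilon, theta): epsilon overlaps theta ✓
(eta, mu): eta overlaps mu ✓
(eta, zeta): eta overlaps zeta ✓
(iota, eta): iota overlaps eta ✓
(iota, mu): iota overlaps mu ✓
(iota, zeta): iota overlaps zeta ✓
(kappa, beta): kappa overlaps beta ✓
(kappa, iota): kappa overlaps iota ✓
(kappa, theta): kappa overlaps theta ✓
(theta, eta): theta overlaps eta ✓
Count: 22.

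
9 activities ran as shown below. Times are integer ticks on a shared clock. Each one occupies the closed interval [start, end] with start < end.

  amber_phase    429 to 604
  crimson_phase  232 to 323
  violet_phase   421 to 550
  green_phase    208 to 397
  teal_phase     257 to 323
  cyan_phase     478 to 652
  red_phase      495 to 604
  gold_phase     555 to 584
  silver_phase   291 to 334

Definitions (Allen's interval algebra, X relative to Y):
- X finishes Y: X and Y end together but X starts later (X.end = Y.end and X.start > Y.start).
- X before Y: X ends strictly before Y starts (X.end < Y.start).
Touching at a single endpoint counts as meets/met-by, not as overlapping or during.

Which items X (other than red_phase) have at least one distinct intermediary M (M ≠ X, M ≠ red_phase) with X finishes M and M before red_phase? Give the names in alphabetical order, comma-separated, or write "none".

teal_phase

Target red_phase = [495, 604].
Intermediaries M with M before red_phase: crimson_phase, green_phase, silver_phase, teal_phase.
Via crimson_phase — items with X finishes crimson_phase: teal_phase.
Via green_phase — items with X finishes green_phase: none.
Via silver_phase — items with X finishes silver_phase: none.
Via teal_phase — items with X finishes teal_phase: none.
Union: teal_phase.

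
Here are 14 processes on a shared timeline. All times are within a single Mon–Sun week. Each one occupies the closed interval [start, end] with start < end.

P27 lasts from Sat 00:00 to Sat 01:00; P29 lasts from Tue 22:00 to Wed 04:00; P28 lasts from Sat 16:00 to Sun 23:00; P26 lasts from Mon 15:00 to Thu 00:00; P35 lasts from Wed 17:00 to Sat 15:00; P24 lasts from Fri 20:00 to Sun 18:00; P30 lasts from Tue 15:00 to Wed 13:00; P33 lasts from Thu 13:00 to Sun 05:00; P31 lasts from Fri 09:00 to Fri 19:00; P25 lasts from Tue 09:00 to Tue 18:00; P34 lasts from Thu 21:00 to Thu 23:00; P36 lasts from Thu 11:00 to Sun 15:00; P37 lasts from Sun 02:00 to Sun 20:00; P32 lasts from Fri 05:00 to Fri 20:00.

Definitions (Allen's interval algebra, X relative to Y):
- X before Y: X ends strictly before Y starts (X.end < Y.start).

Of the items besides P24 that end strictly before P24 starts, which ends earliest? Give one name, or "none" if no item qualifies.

Target P24 = [Fri 20:00, Sun 18:00].
P25 [Tue 09:00, Tue 18:00] → before → candidate.
P26 [Mon 15:00, Thu 00:00] → before → candidate.
P27 [Sat 00:00, Sat 01:00] → during → excluded.
P28 [Sat 16:00, Sun 23:00] → overlapped-by → excluded.
P29 [Tue 22:00, Wed 04:00] → before → candidate.
P30 [Tue 15:00, Wed 13:00] → before → candidate.
P31 [Fri 09:00, Fri 19:00] → before → candidate.
P32 [Fri 05:00, Fri 20:00] → meets → excluded.
P33 [Thu 13:00, Sun 05:00] → overlaps → excluded.
P34 [Thu 21:00, Thu 23:00] → before → candidate.
P35 [Wed 17:00, Sat 15:00] → overlaps → excluded.
P36 [Thu 11:00, Sun 15:00] → overlaps → excluded.
P37 [Sun 02:00, Sun 20:00] → overlapped-by → excluded.
Among candidates, earliest end is Tue 18:00 → P25.

P25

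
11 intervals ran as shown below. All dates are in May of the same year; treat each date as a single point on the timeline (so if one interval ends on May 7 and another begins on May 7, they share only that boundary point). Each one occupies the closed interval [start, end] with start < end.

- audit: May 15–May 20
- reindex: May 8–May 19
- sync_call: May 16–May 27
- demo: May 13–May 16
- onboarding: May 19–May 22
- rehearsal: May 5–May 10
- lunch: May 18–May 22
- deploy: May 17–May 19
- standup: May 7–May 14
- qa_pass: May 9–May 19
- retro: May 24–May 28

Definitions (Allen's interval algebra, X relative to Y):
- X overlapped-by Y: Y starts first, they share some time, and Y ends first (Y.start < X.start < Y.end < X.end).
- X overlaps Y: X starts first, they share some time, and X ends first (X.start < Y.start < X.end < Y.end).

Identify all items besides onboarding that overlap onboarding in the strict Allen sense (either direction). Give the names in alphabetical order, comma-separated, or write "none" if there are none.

Target onboarding = [May 19, May 22].
audit [May 15, May 20] → overlaps → yes.
demo [May 13, May 16] → before → no.
deploy [May 17, May 19] → meets → no.
lunch [May 18, May 22] → finished-by → no.
qa_pass [May 9, May 19] → meets → no.
rehearsal [May 5, May 10] → before → no.
reindex [May 8, May 19] → meets → no.
retro [May 24, May 28] → after → no.
standup [May 7, May 14] → before → no.
sync_call [May 16, May 27] → contains → no.
Result: audit.

audit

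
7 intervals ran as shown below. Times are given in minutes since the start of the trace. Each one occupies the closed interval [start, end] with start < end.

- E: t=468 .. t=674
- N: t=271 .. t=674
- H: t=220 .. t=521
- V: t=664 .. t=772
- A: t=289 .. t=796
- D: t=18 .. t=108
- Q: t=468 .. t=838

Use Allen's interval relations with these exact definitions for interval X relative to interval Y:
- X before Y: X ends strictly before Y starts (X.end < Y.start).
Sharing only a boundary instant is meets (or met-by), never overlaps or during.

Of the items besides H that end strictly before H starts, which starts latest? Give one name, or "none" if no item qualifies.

D

Target H = [t=220, t=521].
A [t=289, t=796] → overlapped-by → excluded.
D [t=18, t=108] → before → candidate.
E [t=468, t=674] → overlapped-by → excluded.
N [t=271, t=674] → overlapped-by → excluded.
Q [t=468, t=838] → overlapped-by → excluded.
V [t=664, t=772] → after → excluded.
Among candidates, latest start is t=18 → D.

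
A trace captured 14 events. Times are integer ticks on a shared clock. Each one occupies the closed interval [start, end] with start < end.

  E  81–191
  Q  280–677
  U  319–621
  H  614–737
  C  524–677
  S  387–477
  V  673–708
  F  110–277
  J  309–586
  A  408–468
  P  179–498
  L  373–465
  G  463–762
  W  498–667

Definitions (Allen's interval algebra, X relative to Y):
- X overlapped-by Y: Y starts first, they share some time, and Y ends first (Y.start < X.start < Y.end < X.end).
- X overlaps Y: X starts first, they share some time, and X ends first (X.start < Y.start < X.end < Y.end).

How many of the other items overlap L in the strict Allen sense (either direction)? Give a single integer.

3

Target L = [373, 465].
A [408, 468] → overlapped-by → counts.
C [524, 677] → after → no.
E [81, 191] → before → no.
F [110, 277] → before → no.
G [463, 762] → overlapped-by → counts.
H [614, 737] → after → no.
J [309, 586] → contains → no.
P [179, 498] → contains → no.
Q [280, 677] → contains → no.
S [387, 477] → overlapped-by → counts.
U [319, 621] → contains → no.
V [673, 708] → after → no.
W [498, 667] → after → no.
Total: 3.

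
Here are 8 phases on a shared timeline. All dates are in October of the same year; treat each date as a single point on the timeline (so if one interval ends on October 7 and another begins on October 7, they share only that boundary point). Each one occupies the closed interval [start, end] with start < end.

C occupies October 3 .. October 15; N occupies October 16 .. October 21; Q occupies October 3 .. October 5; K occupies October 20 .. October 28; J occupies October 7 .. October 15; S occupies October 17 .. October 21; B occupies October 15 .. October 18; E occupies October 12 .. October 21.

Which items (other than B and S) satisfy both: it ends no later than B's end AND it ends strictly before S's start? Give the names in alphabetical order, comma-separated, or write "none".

C, J, Q

Conditions: its end is no later than B's end (X.end <= October 18) AND its end is strictly before S's start (X.end < October 17).
C: end October 15 <= October 18? ✓; end October 15 < October 17? ✓ → yes.
E: end October 21 <= October 18? ✗; end October 21 < October 17? ✗ → no.
J: end October 15 <= October 18? ✓; end October 15 < October 17? ✓ → yes.
K: end October 28 <= October 18? ✗; end October 28 < October 17? ✗ → no.
N: end October 21 <= October 18? ✗; end October 21 < October 17? ✗ → no.
Q: end October 5 <= October 18? ✓; end October 5 < October 17? ✓ → yes.
Result: C, J, Q.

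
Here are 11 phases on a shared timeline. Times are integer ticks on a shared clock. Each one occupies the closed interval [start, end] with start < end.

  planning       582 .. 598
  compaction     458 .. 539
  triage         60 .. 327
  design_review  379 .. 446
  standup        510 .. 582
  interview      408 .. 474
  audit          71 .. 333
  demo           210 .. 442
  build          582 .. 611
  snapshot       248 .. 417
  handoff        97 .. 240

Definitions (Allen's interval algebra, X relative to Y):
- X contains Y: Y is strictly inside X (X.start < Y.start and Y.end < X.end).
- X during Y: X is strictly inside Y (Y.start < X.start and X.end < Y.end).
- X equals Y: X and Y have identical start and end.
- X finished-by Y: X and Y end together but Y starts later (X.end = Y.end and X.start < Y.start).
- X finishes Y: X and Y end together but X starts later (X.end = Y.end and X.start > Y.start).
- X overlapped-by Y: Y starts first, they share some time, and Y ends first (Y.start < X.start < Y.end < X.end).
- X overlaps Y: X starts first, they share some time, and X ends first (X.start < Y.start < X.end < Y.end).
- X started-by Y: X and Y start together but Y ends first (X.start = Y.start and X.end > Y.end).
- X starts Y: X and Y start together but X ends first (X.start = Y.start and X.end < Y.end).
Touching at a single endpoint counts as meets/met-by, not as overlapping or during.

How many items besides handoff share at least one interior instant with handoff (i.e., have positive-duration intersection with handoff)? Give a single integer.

3

Target handoff = [97, 240].
audit [71, 333] → contains → counts.
build [582, 611] → after → no.
compaction [458, 539] → after → no.
demo [210, 442] → overlapped-by → counts.
design_review [379, 446] → after → no.
interview [408, 474] → after → no.
planning [582, 598] → after → no.
snapshot [248, 417] → after → no.
standup [510, 582] → after → no.
triage [60, 327] → contains → counts.
Total: 3.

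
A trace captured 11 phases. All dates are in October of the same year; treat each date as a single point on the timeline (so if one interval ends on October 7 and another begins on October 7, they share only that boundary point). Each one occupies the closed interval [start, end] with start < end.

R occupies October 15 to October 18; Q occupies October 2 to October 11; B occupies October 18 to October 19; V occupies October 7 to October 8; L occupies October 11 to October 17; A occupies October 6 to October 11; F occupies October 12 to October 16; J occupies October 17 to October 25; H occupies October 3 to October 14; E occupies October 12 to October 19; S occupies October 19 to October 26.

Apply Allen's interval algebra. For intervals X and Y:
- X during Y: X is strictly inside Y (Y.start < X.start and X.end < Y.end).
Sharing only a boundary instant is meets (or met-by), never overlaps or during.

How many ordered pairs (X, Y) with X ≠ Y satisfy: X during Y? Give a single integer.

Checking all 110 ordered pairs for relation 'during'; matching pairs in alphabetical order:
(A, H): A during H ✓
(B, J): B during J ✓
(F, L): F during L ✓
(R, E): R during E ✓
(V, A): V during A ✓
(V, H): V during H ✓
(V, Q): V during Q ✓
Count: 7.

7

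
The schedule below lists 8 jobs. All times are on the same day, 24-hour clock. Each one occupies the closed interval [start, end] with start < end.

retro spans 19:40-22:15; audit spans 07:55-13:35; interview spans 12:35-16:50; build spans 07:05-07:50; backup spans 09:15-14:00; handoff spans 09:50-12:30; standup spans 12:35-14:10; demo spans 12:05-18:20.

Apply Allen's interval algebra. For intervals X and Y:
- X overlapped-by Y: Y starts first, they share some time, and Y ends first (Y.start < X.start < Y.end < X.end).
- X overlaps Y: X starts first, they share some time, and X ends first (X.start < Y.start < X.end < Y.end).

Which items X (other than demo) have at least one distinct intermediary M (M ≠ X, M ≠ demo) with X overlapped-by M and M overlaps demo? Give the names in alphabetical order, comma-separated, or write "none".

backup, interview, standup

Target demo = [12:05, 18:20].
Intermediaries M with M overlaps demo: audit, backup, handoff.
Via audit — items with X overlapped-by audit: backup, interview, standup.
Via backup — items with X overlapped-by backup: interview, standup.
Via handoff — items with X overlapped-by handoff: none.
Union: backup, interview, standup.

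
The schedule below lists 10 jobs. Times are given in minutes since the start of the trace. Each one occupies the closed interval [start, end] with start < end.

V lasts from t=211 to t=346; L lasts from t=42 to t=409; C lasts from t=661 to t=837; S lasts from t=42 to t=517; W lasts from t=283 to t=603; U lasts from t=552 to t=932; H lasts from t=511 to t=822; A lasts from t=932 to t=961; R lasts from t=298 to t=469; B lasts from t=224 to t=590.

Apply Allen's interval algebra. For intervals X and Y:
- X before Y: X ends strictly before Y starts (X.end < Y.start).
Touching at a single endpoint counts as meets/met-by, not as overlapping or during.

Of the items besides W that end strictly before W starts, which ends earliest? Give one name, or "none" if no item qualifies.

none

Target W = [t=283, t=603].
A [t=932, t=961] → after → excluded.
B [t=224, t=590] → overlaps → excluded.
C [t=661, t=837] → after → excluded.
H [t=511, t=822] → overlapped-by → excluded.
L [t=42, t=409] → overlaps → excluded.
R [t=298, t=469] → during → excluded.
S [t=42, t=517] → overlaps → excluded.
U [t=552, t=932] → overlapped-by → excluded.
V [t=211, t=346] → overlaps → excluded.
No candidates → none.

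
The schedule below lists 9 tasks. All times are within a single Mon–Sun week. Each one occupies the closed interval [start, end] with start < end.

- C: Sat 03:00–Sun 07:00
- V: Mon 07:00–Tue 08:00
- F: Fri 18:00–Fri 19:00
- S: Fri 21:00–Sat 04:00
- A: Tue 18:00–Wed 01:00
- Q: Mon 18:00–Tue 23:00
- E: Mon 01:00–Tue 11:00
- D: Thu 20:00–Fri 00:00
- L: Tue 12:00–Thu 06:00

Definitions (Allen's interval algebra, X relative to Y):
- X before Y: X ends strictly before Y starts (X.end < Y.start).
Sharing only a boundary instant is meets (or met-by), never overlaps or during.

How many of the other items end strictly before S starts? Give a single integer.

7

Target S = [Fri 21:00, Sat 04:00].
A [Tue 18:00, Wed 01:00] → before → counts.
C [Sat 03:00, Sun 07:00] → overlapped-by → no.
D [Thu 20:00, Fri 00:00] → before → counts.
E [Mon 01:00, Tue 11:00] → before → counts.
F [Fri 18:00, Fri 19:00] → before → counts.
L [Tue 12:00, Thu 06:00] → before → counts.
Q [Mon 18:00, Tue 23:00] → before → counts.
V [Mon 07:00, Tue 08:00] → before → counts.
Total: 7.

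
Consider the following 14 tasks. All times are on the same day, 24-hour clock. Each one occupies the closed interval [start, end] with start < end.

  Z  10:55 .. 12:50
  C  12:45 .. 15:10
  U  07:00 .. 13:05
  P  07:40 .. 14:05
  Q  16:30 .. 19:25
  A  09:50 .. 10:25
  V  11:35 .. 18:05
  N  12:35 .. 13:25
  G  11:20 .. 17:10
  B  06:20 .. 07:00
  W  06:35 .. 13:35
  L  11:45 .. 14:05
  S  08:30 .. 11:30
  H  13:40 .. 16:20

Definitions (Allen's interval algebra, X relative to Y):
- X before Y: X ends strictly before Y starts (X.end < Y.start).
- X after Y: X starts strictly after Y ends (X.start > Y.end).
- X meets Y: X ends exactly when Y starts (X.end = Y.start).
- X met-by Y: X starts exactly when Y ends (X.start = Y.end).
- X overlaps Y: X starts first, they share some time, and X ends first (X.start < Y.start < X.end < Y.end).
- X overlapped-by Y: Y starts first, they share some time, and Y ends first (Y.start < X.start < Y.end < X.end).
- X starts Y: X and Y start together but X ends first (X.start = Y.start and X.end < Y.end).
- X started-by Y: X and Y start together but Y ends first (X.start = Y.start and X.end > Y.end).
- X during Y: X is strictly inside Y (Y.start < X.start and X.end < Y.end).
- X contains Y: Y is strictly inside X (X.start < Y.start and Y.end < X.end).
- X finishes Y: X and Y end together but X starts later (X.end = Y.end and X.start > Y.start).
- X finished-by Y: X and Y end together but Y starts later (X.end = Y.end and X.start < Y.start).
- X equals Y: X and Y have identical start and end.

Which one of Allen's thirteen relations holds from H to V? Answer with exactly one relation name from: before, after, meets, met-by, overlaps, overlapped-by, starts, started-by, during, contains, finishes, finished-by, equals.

during

H = [13:40, 16:20]; V = [11:35, 18:05].
Compare endpoints: H.start > V.start, H.start < V.end, H.end > V.start, H.end < V.end.
That pattern is 'during'.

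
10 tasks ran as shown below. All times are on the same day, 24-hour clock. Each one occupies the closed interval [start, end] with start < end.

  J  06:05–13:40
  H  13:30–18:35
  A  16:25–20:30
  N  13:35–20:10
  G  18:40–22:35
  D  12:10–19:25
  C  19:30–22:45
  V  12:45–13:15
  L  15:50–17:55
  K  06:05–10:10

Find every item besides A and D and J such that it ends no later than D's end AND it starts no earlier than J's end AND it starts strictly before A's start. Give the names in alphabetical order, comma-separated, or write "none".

L

Conditions: its end is no later than D's end (X.end <= 19:25) AND its start is no earlier than J's end (X.start >= 13:40) AND its start is strictly before A's start (X.start < 16:25).
C: end 22:45 <= 19:25? ✗; start 19:30 >= 13:40? ✓; start 19:30 < 16:25? ✗ → no.
G: end 22:35 <= 19:25? ✗; start 18:40 >= 13:40? ✓; start 18:40 < 16:25? ✗ → no.
H: end 18:35 <= 19:25? ✓; start 13:30 >= 13:40? ✗; start 13:30 < 16:25? ✓ → no.
K: end 10:10 <= 19:25? ✓; start 06:05 >= 13:40? ✗; start 06:05 < 16:25? ✓ → no.
L: end 17:55 <= 19:25? ✓; start 15:50 >= 13:40? ✓; start 15:50 < 16:25? ✓ → yes.
N: end 20:10 <= 19:25? ✗; start 13:35 >= 13:40? ✗; start 13:35 < 16:25? ✓ → no.
V: end 13:15 <= 19:25? ✓; start 12:45 >= 13:40? ✗; start 12:45 < 16:25? ✓ → no.
Result: L.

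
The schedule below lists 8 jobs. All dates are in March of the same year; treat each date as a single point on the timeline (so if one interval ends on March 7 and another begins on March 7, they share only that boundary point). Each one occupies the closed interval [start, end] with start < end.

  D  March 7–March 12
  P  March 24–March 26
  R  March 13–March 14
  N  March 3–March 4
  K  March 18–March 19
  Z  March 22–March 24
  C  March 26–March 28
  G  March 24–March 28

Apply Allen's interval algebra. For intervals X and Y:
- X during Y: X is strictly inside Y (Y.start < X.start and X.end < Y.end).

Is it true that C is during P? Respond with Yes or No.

C = [March 26, March 28], P = [March 24, March 26].
Actual relation of C to P: met-by.
Asked whether 'during' holds → No.

No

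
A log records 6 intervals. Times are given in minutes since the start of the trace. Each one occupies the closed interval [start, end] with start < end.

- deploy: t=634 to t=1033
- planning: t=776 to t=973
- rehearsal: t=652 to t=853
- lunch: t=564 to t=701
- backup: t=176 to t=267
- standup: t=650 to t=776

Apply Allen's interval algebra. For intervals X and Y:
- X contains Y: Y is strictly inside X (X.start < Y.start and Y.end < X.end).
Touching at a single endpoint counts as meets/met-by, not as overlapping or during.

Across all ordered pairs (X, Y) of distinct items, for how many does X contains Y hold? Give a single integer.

3

Checking all 30 ordered pairs for relation 'contains'; matching pairs in alphabetical order:
(deploy, planning): deploy contains planning ✓
(deploy, rehearsal): deploy contains rehearsal ✓
(deploy, standup): deploy contains standup ✓
Count: 3.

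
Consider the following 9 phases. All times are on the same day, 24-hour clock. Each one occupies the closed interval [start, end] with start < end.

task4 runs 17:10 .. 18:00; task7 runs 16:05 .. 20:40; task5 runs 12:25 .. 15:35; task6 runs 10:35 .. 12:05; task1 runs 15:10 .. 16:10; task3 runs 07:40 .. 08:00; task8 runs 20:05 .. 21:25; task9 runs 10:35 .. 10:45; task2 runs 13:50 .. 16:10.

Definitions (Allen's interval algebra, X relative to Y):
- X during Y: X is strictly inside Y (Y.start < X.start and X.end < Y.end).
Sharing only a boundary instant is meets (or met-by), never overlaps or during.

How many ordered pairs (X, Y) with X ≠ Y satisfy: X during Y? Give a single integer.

1

Checking all 72 ordered pairs for relation 'during'; matching pairs in alphabetical order:
(task4, task7): task4 during task7 ✓
Count: 1.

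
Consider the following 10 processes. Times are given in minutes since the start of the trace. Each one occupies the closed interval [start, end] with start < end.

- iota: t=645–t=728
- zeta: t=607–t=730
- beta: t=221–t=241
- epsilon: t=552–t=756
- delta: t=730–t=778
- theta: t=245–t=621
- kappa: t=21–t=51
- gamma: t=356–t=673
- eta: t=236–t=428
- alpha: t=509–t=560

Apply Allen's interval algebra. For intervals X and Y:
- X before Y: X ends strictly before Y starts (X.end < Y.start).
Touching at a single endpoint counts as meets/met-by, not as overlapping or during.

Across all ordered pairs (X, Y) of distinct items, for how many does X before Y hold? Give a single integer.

28

Checking all 90 ordered pairs for relation 'before'; matching pairs in alphabetical order:
(alpha, delta): alpha before delta ✓
(alpha, iota): alpha before iota ✓
(alpha, zeta): alpha before zeta ✓
(beta, alpha): beta before alpha ✓
(beta, delta): beta before delta ✓
(beta, epsilon): beta before epsilon ✓
(beta, gamma): beta before gamma ✓
(beta, iota): beta before iota ✓
(beta, theta): beta before theta ✓
(beta, zeta): beta before zeta ✓
(eta, alpha): eta before alpha ✓
(eta, delta): eta before delta ✓
(eta, epsilon): eta before epsilon ✓
(eta, iota): eta before iota ✓
(eta, zeta): eta before zeta ✓
(gamma, delta): gamma before delta ✓
(iota, delta): iota before delta ✓
(kappa, alpha): kappa before alpha ✓
(kappa, beta): kappa before beta ✓
(kappa, delta): kappa before delta ✓
(kappa, epsilon): kappa before epsilon ✓
(kappa, eta): kappa before eta ✓
(kappa, gamma): kappa before gamma ✓
(kappa, iota): kappa before iota ✓
... plus 4 further pairs not listed.
Count: 28.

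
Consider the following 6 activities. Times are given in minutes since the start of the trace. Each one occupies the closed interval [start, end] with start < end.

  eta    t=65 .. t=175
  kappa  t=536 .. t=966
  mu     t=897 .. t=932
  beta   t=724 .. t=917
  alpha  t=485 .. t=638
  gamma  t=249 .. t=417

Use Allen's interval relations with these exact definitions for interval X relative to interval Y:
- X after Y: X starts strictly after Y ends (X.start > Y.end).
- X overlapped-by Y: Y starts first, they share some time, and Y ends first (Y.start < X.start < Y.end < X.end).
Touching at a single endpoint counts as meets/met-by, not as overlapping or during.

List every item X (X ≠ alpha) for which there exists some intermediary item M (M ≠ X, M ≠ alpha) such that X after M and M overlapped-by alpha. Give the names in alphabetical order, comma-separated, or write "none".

Target alpha = [t=485, t=638].
Intermediaries M with M overlapped-by alpha: kappa.
Via kappa — items with X after kappa: none.
Union: none.

none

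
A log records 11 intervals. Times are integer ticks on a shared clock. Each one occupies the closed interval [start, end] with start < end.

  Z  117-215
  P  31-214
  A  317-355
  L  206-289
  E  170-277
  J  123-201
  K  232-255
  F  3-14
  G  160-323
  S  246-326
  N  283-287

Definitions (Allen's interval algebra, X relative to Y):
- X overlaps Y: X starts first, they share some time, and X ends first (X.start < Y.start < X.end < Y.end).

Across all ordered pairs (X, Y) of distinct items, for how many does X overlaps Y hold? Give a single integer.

Checking all 110 ordered pairs for relation 'overlaps'; matching pairs in alphabetical order:
(E, L): E overlaps L ✓
(E, S): E overlaps S ✓
(G, A): G overlaps A ✓
(G, S): G overlaps S ✓
(J, E): J overlaps E ✓
(J, G): J overlaps G ✓
(K, S): K overlaps S ✓
(L, S): L overlaps S ✓
(P, E): P overlaps E ✓
(P, G): P overlaps G ✓
(P, L): P overlaps L ✓
(P, Z): P overlaps Z ✓
(S, A): S overlaps A ✓
(Z, E): Z overlaps E ✓
(Z, G): Z overlaps G ✓
(Z, L): Z overlaps L ✓
Count: 16.

16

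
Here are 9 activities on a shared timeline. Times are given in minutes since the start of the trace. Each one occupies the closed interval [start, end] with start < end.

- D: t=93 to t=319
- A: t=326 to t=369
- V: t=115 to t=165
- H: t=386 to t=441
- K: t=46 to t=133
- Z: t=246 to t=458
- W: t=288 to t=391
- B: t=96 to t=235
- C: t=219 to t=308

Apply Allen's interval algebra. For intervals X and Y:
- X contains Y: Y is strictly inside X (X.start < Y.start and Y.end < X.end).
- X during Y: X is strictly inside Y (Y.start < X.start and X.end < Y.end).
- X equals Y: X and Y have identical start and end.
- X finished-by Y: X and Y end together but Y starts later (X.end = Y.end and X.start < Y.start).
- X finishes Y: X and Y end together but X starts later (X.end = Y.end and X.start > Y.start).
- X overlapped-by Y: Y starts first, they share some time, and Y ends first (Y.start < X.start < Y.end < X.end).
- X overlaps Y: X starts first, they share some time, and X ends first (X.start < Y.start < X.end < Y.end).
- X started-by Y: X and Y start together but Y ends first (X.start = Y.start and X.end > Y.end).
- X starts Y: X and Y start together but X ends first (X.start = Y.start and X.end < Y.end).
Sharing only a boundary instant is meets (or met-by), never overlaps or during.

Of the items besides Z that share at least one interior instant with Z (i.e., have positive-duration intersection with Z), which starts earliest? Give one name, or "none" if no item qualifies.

D

Target Z = [t=246, t=458].
A [t=326, t=369] → during → candidate.
B [t=96, t=235] → before → excluded.
C [t=219, t=308] → overlaps → candidate.
D [t=93, t=319] → overlaps → candidate.
H [t=386, t=441] → during → candidate.
K [t=46, t=133] → before → excluded.
V [t=115, t=165] → before → excluded.
W [t=288, t=391] → during → candidate.
Among candidates, earliest start is t=93 → D.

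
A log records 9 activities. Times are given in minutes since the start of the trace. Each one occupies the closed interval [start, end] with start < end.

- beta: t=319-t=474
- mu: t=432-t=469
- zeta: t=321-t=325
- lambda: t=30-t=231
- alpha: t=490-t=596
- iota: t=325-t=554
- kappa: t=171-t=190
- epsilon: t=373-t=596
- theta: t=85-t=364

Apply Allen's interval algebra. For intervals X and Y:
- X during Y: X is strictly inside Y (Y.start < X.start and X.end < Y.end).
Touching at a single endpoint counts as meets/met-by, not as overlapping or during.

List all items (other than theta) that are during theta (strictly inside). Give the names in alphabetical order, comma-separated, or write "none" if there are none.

Target theta = [t=85, t=364].
alpha [t=490, t=596] → after → no.
beta [t=319, t=474] → overlapped-by → no.
epsilon [t=373, t=596] → after → no.
iota [t=325, t=554] → overlapped-by → no.
kappa [t=171, t=190] → during → yes.
lambda [t=30, t=231] → overlaps → no.
mu [t=432, t=469] → after → no.
zeta [t=321, t=325] → during → yes.
Result: kappa, zeta.

kappa, zeta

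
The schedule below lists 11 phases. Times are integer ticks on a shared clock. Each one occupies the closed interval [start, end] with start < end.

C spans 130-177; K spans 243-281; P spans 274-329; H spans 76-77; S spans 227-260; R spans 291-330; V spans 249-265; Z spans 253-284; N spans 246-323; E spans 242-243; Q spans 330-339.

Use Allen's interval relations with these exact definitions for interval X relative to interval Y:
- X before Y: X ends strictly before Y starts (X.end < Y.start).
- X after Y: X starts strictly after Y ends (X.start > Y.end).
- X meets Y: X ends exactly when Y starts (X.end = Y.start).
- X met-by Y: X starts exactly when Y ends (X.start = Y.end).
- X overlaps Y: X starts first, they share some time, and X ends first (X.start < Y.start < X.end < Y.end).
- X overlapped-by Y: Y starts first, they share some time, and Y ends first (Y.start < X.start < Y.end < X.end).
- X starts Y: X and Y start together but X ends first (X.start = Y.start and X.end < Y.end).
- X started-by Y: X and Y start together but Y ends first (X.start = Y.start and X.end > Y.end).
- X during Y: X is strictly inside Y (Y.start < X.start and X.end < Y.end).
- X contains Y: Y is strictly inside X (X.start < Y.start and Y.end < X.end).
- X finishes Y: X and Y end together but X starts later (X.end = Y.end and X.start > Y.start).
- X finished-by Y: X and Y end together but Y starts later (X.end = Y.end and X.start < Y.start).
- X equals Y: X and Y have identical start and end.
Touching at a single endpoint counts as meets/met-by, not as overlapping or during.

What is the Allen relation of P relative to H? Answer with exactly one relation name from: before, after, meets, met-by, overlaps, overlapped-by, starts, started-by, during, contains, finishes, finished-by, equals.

P = [274, 329]; H = [76, 77].
Compare endpoints: P.start > H.start, P.start > H.end, P.end > H.start, P.end > H.end.
That pattern is 'after'.

after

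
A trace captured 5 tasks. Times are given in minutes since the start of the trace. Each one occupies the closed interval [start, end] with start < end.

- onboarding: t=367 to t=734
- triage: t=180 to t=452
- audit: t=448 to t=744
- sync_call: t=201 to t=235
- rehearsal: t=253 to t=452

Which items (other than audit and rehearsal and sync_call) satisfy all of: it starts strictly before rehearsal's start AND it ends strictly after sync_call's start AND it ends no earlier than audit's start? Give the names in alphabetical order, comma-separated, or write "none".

Conditions: its start is strictly before rehearsal's start (X.start < t=253) AND its end is strictly after sync_call's start (X.end > t=201) AND its end is no earlier than audit's start (X.end >= t=448).
onboarding: start t=367 < t=253? ✗; end t=734 > t=201? ✓; end t=734 >= t=448? ✓ → no.
triage: start t=180 < t=253? ✓; end t=452 > t=201? ✓; end t=452 >= t=448? ✓ → yes.
Result: triage.

triage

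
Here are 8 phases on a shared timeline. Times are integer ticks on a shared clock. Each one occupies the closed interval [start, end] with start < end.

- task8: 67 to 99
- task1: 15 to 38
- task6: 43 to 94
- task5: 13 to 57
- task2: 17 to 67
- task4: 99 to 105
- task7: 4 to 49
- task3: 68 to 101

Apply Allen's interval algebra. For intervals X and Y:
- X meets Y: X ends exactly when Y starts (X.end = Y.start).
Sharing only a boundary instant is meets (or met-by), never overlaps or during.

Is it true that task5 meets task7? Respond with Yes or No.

task5 = [13, 57], task7 = [4, 49].
Actual relation of task5 to task7: overlapped-by.
Asked whether 'meets' holds → No.

No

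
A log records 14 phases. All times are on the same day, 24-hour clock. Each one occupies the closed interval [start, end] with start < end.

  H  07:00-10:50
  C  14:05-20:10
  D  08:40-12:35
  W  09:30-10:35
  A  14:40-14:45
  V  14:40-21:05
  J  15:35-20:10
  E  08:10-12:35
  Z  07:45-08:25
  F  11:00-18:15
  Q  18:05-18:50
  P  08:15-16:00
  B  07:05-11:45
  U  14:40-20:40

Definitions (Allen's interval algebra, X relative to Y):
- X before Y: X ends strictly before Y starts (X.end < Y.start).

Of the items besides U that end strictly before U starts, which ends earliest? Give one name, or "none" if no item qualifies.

Target U = [14:40, 20:40].
A [14:40, 14:45] → starts → excluded.
B [07:05, 11:45] → before → candidate.
C [14:05, 20:10] → overlaps → excluded.
D [08:40, 12:35] → before → candidate.
E [08:10, 12:35] → before → candidate.
F [11:00, 18:15] → overlaps → excluded.
H [07:00, 10:50] → before → candidate.
J [15:35, 20:10] → during → excluded.
P [08:15, 16:00] → overlaps → excluded.
Q [18:05, 18:50] → during → excluded.
V [14:40, 21:05] → started-by → excluded.
W [09:30, 10:35] → before → candidate.
Z [07:45, 08:25] → before → candidate.
Among candidates, earliest end is 08:25 → Z.

Z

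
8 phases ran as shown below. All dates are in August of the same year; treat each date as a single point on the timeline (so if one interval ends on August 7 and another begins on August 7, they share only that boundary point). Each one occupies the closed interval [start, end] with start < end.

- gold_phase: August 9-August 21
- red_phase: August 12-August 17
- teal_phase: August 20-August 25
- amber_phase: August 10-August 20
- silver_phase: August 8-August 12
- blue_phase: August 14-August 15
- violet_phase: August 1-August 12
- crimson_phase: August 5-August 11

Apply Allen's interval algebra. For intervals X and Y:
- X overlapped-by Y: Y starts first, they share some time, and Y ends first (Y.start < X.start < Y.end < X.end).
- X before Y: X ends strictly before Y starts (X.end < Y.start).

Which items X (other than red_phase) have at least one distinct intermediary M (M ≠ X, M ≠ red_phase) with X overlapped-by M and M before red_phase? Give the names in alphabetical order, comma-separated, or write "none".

amber_phase, gold_phase, silver_phase

Target red_phase = [August 12, August 17].
Intermediaries M with M before red_phase: crimson_phase.
Via crimson_phase — items with X overlapped-by crimson_phase: amber_phase, gold_phase, silver_phase.
Union: amber_phase, gold_phase, silver_phase.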